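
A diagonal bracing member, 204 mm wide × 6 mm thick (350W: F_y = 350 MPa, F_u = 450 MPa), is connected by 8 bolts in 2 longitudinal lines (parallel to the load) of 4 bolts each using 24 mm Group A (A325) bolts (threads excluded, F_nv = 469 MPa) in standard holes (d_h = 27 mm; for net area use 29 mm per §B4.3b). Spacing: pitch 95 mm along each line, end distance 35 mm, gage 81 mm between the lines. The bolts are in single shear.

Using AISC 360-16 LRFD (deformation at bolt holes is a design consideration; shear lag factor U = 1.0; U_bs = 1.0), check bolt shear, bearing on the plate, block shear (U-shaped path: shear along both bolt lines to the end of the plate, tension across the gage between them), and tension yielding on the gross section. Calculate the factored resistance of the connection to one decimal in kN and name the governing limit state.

Bolt shear: A_b = π(24)²/4 = 452.39 mm². φR_n = 0.75 × 469 × 452.39 × 8 × 1 = 1273.0 kN.
Bearing (6 mm plate, F_u = 450 MPa): end bolts L_c = 35 − 27/2 = 21.5, R_n = min(1.2×21.5×6×450, 2.4×24×6×450) = 69.66 kN/bolt; interior L_c = 95 − 27 = 68, R_n = 155.52 kN/bolt. φR_n = 0.75 × (2×69.66 + 6×155.52) = 804.3 kN.
Block shear: shear path 2×[35+3×95] = 2×320 mm, A_gv = 3840, A_nv = 2×(320 − 3.5×29)×6 = 2622 mm²; tension across gage: (81 − 1×29)×6 = 312 mm². R_n = min(0.6×450×2622, 0.6×350×3840) + 1.0×450×312 = min(707.94, 806.4) + 140.4 = 848.34 kN. φR_n = 0.75 × 848.34 = 636.3 kN.
Tension yield (gross): A_g = 204×6 = 1224 mm². φR_n = 0.90 × 350 × 1224 = 385.6 kN.
Governing: min(1273.0, 804.3, 636.3, 385.6) = 385.6 kN → gross-section yield.

385.6 kN (gross-section yield governs)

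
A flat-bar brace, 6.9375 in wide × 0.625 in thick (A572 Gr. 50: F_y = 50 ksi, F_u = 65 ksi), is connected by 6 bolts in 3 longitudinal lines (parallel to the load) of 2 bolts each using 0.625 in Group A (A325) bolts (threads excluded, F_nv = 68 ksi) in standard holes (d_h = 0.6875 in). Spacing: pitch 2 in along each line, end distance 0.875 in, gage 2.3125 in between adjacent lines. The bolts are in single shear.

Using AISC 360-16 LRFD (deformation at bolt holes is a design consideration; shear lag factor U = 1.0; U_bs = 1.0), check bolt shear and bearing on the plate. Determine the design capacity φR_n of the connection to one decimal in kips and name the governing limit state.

93.9 kips (bolt shear governs)

Bolt shear: A_b = π(0.625)²/4 = 0.3068 in². φR_n = 0.75 × 68 × 0.3068 × 6 × 1 = 93.9 kips.
Bearing (0.625 in plate, F_u = 65 ksi): end bolts L_c = 0.875 − 0.6875/2 = 0.53125, R_n = min(1.2×0.53125×0.625×65, 2.4×0.625×0.625×65) = 25.898 kips/bolt; interior L_c = 2 − 0.6875 = 1.3125, R_n = 60.938 kips/bolt. φR_n = 0.75 × (3×25.898 + 3×60.938) = 195.4 kips.
Governing: min(93.9, 195.4) = 93.9 kips → bolt shear.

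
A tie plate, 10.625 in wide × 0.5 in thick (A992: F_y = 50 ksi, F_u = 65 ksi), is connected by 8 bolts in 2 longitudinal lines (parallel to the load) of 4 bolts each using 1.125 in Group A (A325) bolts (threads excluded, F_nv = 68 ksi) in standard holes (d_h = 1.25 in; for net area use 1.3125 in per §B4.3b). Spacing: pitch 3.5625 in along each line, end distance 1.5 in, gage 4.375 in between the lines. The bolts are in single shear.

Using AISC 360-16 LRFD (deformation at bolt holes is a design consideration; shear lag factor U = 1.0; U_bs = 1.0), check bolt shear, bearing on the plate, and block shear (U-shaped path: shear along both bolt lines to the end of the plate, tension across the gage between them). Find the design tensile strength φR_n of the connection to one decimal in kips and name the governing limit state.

Bolt shear: A_b = π(1.125)²/4 = 0.99402 in². φR_n = 0.75 × 68 × 0.99402 × 8 × 1 = 405.6 kips.
Bearing (0.5 in plate, F_u = 65 ksi): end bolts L_c = 1.5 − 1.25/2 = 0.875, R_n = min(1.2×0.875×0.5×65, 2.4×1.125×0.5×65) = 34.125 kips/bolt; interior L_c = 3.5625 − 1.25 = 2.3125, R_n = 87.75 kips/bolt. φR_n = 0.75 × (2×34.125 + 6×87.75) = 446.1 kips.
Block shear: shear path 2×[1.5+3×3.5625] = 2×12.1875 in, A_gv = 12.188, A_nv = 2×(12.1875 − 3.5×1.3125)×0.5 = 7.5938 in²; tension across gage: (4.375 − 1×1.3125)×0.5 = 1.5313 in². R_n = min(0.6×65×7.5938, 0.6×50×12.188) + 1.0×65×1.5313 = min(296.16, 365.64) + 99.535 = 395.7 kips. φR_n = 0.75 × 395.7 = 296.8 kips.
Governing: min(405.6, 446.1, 296.8) = 296.8 kips → block shear.

296.8 kips (block shear governs)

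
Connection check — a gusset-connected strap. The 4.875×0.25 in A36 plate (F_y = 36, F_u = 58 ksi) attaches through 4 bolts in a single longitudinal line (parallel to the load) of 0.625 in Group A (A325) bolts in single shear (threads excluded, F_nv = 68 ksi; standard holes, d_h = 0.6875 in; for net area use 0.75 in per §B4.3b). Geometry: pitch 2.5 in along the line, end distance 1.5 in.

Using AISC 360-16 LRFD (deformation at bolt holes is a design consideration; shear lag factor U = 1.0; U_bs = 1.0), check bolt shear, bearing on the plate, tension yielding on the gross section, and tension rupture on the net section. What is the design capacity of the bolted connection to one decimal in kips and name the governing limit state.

39.5 kips (gross-section yield governs)

Bolt shear: A_b = π(0.625)²/4 = 0.3068 in². φR_n = 0.75 × 68 × 0.3068 × 4 × 1 = 62.6 kips.
Bearing (0.25 in plate, F_u = 58 ksi): end bolts L_c = 1.5 − 0.6875/2 = 1.15625, R_n = min(1.2×1.15625×0.25×58, 2.4×0.625×0.25×58) = 20.119 kips/bolt; interior L_c = 2.5 − 0.6875 = 1.8125, R_n = 21.75 kips/bolt. φR_n = 0.75 × (1×20.119 + 3×21.75) = 64.0 kips.
Tension yield (gross): A_g = 4.875×0.25 = 1.2188 in². φR_n = 0.90 × 36 × 1.2188 = 39.5 kips.
Tension rupture (net): A_n = (4.875 − 1×0.75)×0.25 = 1.0313 in² (U = 1.0, A_e = A_n). φR_n = 0.75 × 58 × 1.0313 = 44.9 kips.
Governing: min(62.6, 64.0, 39.5, 44.9) = 39.5 kips → gross-section yield.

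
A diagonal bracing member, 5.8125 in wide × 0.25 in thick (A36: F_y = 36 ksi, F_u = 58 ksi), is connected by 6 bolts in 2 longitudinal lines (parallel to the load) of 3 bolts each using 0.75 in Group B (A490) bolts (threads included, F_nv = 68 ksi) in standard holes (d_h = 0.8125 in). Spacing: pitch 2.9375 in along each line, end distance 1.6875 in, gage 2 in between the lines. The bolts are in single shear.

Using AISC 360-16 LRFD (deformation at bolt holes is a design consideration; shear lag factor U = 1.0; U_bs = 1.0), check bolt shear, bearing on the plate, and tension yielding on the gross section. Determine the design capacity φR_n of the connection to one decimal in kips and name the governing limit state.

Bolt shear: A_b = π(0.75)²/4 = 0.44179 in². φR_n = 0.75 × 68 × 0.44179 × 6 × 1 = 135.2 kips.
Bearing (0.25 in plate, F_u = 58 ksi): end bolts L_c = 1.6875 − 0.8125/2 = 1.28125, R_n = min(1.2×1.28125×0.25×58, 2.4×0.75×0.25×58) = 22.294 kips/bolt; interior L_c = 2.9375 − 0.8125 = 2.125, R_n = 26.1 kips/bolt. φR_n = 0.75 × (2×22.294 + 4×26.1) = 111.7 kips.
Tension yield (gross): A_g = 5.8125×0.25 = 1.4531 in². φR_n = 0.90 × 36 × 1.4531 = 47.1 kips.
Governing: min(135.2, 111.7, 47.1) = 47.1 kips → gross-section yield.

47.1 kips (gross-section yield governs)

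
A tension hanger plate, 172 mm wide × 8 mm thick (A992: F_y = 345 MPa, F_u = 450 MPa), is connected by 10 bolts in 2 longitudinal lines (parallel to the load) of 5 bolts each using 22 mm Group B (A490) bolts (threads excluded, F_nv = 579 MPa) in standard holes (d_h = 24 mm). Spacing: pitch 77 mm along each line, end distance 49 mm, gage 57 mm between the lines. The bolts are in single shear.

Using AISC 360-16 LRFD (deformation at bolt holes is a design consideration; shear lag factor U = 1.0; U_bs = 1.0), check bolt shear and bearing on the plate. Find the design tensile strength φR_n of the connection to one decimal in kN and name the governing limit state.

Bolt shear: A_b = π(22)²/4 = 380.13 mm². φR_n = 0.75 × 579 × 380.13 × 10 × 1 = 1650.7 kN.
Bearing (8 mm plate, F_u = 450 MPa): end bolts L_c = 49 − 24/2 = 37, R_n = min(1.2×37×8×450, 2.4×22×8×450) = 159.84 kN/bolt; interior L_c = 77 − 24 = 53, R_n = 190.08 kN/bolt. φR_n = 0.75 × (2×159.84 + 8×190.08) = 1380.2 kN.
Governing: min(1650.7, 1380.2) = 1380.2 kN → bearing.

1380.2 kN (bearing governs)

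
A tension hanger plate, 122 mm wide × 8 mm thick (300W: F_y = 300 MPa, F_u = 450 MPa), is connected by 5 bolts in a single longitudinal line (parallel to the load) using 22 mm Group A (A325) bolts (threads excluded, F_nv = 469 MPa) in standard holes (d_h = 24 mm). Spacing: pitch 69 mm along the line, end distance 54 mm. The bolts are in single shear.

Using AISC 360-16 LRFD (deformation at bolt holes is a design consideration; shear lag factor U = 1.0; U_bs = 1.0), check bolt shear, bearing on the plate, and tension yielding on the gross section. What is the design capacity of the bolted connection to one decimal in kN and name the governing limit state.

263.5 kN (gross-section yield governs)

Bolt shear: A_b = π(22)²/4 = 380.13 mm². φR_n = 0.75 × 469 × 380.13 × 5 × 1 = 668.6 kN.
Bearing (8 mm plate, F_u = 450 MPa): end bolts L_c = 54 − 24/2 = 42, R_n = min(1.2×42×8×450, 2.4×22×8×450) = 181.44 kN/bolt; interior L_c = 69 − 24 = 45, R_n = 190.08 kN/bolt. φR_n = 0.75 × (1×181.44 + 4×190.08) = 706.3 kN.
Tension yield (gross): A_g = 122×8 = 976 mm². φR_n = 0.90 × 300 × 976 = 263.5 kN.
Governing: min(668.6, 706.3, 263.5) = 263.5 kN → gross-section yield.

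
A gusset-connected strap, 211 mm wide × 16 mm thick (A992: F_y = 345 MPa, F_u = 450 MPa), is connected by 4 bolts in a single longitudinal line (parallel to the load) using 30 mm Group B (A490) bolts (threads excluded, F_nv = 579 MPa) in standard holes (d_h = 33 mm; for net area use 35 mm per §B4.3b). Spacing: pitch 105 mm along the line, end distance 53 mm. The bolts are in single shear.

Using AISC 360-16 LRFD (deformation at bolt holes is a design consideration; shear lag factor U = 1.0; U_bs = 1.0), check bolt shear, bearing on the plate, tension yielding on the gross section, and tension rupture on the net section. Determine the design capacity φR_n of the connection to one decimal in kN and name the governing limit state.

950.4 kN (net-section rupture governs)

Bolt shear: A_b = π(30)²/4 = 706.86 mm². φR_n = 0.75 × 579 × 706.86 × 4 × 1 = 1227.8 kN.
Bearing (16 mm plate, F_u = 450 MPa): end bolts L_c = 53 − 33/2 = 36.5, R_n = min(1.2×36.5×16×450, 2.4×30×16×450) = 315.36 kN/bolt; interior L_c = 105 − 33 = 72, R_n = 518.4 kN/bolt. φR_n = 0.75 × (1×315.36 + 3×518.4) = 1402.9 kN.
Tension yield (gross): A_g = 211×16 = 3376 mm². φR_n = 0.90 × 345 × 3376 = 1048.2 kN.
Tension rupture (net): A_n = (211 − 1×35)×16 = 2816 mm² (U = 1.0, A_e = A_n). φR_n = 0.75 × 450 × 2816 = 950.4 kN.
Governing: min(1227.8, 1402.9, 1048.2, 950.4) = 950.4 kN → net-section rupture.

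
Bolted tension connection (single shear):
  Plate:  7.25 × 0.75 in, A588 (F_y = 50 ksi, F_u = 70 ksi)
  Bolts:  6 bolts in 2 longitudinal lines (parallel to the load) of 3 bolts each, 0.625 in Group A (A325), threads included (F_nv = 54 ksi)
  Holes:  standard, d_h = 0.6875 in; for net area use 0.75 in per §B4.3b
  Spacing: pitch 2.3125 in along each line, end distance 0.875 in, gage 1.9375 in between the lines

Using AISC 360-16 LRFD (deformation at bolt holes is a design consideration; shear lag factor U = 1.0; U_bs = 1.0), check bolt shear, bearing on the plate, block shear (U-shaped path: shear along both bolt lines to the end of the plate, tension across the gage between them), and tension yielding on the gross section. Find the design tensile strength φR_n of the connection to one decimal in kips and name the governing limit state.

74.6 kips (bolt shear governs)

Bolt shear: A_b = π(0.625)²/4 = 0.3068 in². φR_n = 0.75 × 54 × 0.3068 × 6 × 1 = 74.6 kips.
Bearing (0.75 in plate, F_u = 70 ksi): end bolts L_c = 0.875 − 0.6875/2 = 0.53125, R_n = min(1.2×0.53125×0.75×70, 2.4×0.625×0.75×70) = 33.469 kips/bolt; interior L_c = 2.3125 − 0.6875 = 1.625, R_n = 78.75 kips/bolt. φR_n = 0.75 × (2×33.469 + 4×78.75) = 286.5 kips.
Block shear: shear path 2×[0.875+2×2.3125] = 2×5.5 in, A_gv = 8.25, A_nv = 2×(5.5 − 2.5×0.75)×0.75 = 5.4375 in²; tension across gage: (1.9375 − 1×0.75)×0.75 = 0.89063 in². R_n = min(0.6×70×5.4375, 0.6×50×8.25) + 1.0×70×0.89063 = min(228.38, 247.5) + 62.344 = 290.72 kips. φR_n = 0.75 × 290.72 = 218.0 kips.
Tension yield (gross): A_g = 7.25×0.75 = 5.4375 in². φR_n = 0.90 × 50 × 5.4375 = 244.7 kips.
Governing: min(74.6, 286.5, 218.0, 244.7) = 74.6 kips → bolt shear.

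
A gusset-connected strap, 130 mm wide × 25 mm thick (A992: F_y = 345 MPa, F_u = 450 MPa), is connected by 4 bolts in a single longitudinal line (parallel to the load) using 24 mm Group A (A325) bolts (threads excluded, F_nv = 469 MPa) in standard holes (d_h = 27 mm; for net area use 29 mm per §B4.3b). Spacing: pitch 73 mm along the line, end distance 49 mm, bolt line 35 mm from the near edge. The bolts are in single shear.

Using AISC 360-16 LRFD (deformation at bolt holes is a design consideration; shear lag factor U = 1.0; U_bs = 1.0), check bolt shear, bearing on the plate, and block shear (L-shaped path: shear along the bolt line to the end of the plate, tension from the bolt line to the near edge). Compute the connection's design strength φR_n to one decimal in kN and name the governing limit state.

636.5 kN (bolt shear governs)

Bolt shear: A_b = π(24)²/4 = 452.39 mm². φR_n = 0.75 × 469 × 452.39 × 4 × 1 = 636.5 kN.
Bearing (25 mm plate, F_u = 450 MPa): end bolts L_c = 49 − 27/2 = 35.5, R_n = min(1.2×35.5×25×450, 2.4×24×25×450) = 479.25 kN/bolt; interior L_c = 73 − 27 = 46, R_n = 621 kN/bolt. φR_n = 0.75 × (1×479.25 + 3×621) = 1756.7 kN.
Block shear: shear path 1×[49+3×73] = 1×268 mm, A_gv = 6700, A_nv = 1×(268 − 3.5×29)×25 = 4162.5 mm²; tension to near edge: (35 − 0.5×29)×25 = 512.5 mm². R_n = min(0.6×450×4162.5, 0.6×345×6700) + 1.0×450×512.5 = min(1123.9, 1386.9) + 230.63 = 1354.5 kN. φR_n = 0.75 × 1354.5 = 1015.9 kN.
Governing: min(636.5, 1756.7, 1015.9) = 636.5 kN → bolt shear.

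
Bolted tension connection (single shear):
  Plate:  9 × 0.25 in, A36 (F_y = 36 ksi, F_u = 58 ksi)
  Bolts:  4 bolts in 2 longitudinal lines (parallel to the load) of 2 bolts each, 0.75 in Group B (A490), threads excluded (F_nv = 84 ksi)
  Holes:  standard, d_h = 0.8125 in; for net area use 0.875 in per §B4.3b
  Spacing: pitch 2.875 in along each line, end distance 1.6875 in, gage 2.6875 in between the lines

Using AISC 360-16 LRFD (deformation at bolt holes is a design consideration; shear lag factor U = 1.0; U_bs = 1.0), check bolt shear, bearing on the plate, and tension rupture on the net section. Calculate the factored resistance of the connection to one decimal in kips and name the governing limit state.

Bolt shear: A_b = π(0.75)²/4 = 0.44179 in². φR_n = 0.75 × 84 × 0.44179 × 4 × 1 = 111.3 kips.
Bearing (0.25 in plate, F_u = 58 ksi): end bolts L_c = 1.6875 − 0.8125/2 = 1.28125, R_n = min(1.2×1.28125×0.25×58, 2.4×0.75×0.25×58) = 22.294 kips/bolt; interior L_c = 2.875 − 0.8125 = 2.0625, R_n = 26.1 kips/bolt. φR_n = 0.75 × (2×22.294 + 2×26.1) = 72.6 kips.
Tension rupture (net): A_n = (9 − 2×0.875)×0.25 = 1.8125 in² (U = 1.0, A_e = A_n). φR_n = 0.75 × 58 × 1.8125 = 78.8 kips.
Governing: min(111.3, 72.6, 78.8) = 72.6 kips → bearing.

72.6 kips (bearing governs)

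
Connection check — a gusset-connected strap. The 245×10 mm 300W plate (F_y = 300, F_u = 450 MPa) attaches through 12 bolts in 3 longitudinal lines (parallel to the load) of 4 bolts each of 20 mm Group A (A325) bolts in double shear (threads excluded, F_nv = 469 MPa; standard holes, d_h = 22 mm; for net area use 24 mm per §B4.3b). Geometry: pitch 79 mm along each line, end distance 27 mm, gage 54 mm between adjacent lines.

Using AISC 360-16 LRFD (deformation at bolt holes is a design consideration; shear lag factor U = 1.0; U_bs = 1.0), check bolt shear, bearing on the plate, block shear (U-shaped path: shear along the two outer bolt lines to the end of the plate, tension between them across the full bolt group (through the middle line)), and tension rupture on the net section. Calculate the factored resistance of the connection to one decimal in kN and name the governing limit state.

Bolt shear: A_b = π(20)²/4 = 314.16 mm². φR_n = 0.75 × 469 × 314.16 × 12 × 2 = 2652.1 kN.
Bearing (10 mm plate, F_u = 450 MPa): end bolts L_c = 27 − 22/2 = 16, R_n = min(1.2×16×10×450, 2.4×20×10×450) = 86.4 kN/bolt; interior L_c = 79 − 22 = 57, R_n = 216 kN/bolt. φR_n = 0.75 × (3×86.4 + 9×216) = 1652.4 kN.
Block shear: shear path 2×[27+3×79] = 2×264 mm, A_gv = 5280, A_nv = 2×(264 − 3.5×24)×10 = 3600 mm²; tension across gage: (108 − 2×24)×10 = 600 mm². R_n = min(0.6×450×3600, 0.6×300×5280) + 1.0×450×600 = min(972, 950.4) + 270 = 1220.4 kN. φR_n = 0.75 × 1220.4 = 915.3 kN.
Tension rupture (net): A_n = (245 − 3×24)×10 = 1730 mm² (U = 1.0, A_e = A_n). φR_n = 0.75 × 450 × 1730 = 583.9 kN.
Governing: min(2652.1, 1652.4, 915.3, 583.9) = 583.9 kN → net-section rupture.

583.9 kN (net-section rupture governs)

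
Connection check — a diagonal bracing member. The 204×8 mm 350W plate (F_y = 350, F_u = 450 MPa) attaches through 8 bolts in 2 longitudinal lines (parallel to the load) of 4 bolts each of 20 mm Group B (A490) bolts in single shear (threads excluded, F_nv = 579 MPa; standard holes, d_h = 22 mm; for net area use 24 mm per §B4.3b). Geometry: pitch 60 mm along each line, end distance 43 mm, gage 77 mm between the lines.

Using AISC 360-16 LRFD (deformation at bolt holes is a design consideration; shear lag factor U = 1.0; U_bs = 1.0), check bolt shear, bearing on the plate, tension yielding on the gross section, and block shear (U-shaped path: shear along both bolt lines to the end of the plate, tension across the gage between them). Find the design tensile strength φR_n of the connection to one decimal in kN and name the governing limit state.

Bolt shear: A_b = π(20)²/4 = 314.16 mm². φR_n = 0.75 × 579 × 314.16 × 8 × 1 = 1091.4 kN.
Bearing (8 mm plate, F_u = 450 MPa): end bolts L_c = 43 − 22/2 = 32, R_n = min(1.2×32×8×450, 2.4×20×8×450) = 138.24 kN/bolt; interior L_c = 60 − 22 = 38, R_n = 164.16 kN/bolt. φR_n = 0.75 × (2×138.24 + 6×164.16) = 946.1 kN.
Tension yield (gross): A_g = 204×8 = 1632 mm². φR_n = 0.90 × 350 × 1632 = 514.1 kN.
Block shear: shear path 2×[43+3×60] = 2×223 mm, A_gv = 3568, A_nv = 2×(223 − 3.5×24)×8 = 2224 mm²; tension across gage: (77 − 1×24)×8 = 424 mm². R_n = min(0.6×450×2224, 0.6×350×3568) + 1.0×450×424 = min(600.48, 749.28) + 190.8 = 791.28 kN. φR_n = 0.75 × 791.28 = 593.5 kN.
Governing: min(1091.4, 946.1, 514.1, 593.5) = 514.1 kN → gross-section yield.

514.1 kN (gross-section yield governs)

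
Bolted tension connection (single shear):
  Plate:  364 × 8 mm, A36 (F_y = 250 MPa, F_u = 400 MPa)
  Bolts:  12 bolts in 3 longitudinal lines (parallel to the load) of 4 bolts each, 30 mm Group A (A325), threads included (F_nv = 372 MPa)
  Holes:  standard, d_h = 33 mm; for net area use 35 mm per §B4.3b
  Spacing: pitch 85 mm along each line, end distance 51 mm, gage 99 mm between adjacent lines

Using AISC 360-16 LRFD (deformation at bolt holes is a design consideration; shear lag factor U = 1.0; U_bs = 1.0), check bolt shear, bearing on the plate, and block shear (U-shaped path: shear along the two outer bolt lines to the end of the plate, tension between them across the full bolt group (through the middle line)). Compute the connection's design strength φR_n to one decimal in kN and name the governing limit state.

Bolt shear: A_b = π(30)²/4 = 706.86 mm². φR_n = 0.75 × 372 × 706.86 × 12 × 1 = 2366.6 kN.
Bearing (8 mm plate, F_u = 400 MPa): end bolts L_c = 51 − 33/2 = 34.5, R_n = min(1.2×34.5×8×400, 2.4×30×8×400) = 132.48 kN/bolt; interior L_c = 85 − 33 = 52, R_n = 199.68 kN/bolt. φR_n = 0.75 × (3×132.48 + 9×199.68) = 1645.9 kN.
Block shear: shear path 2×[51+3×85] = 2×306 mm, A_gv = 4896, A_nv = 2×(306 − 3.5×35)×8 = 2936 mm²; tension across gage: (198 − 2×35)×8 = 1024 mm². R_n = min(0.6×400×2936, 0.6×250×4896) + 1.0×400×1024 = min(704.64, 734.4) + 409.6 = 1114.2 kN. φR_n = 0.75 × 1114.2 = 835.7 kN.
Governing: min(2366.6, 1645.9, 835.7) = 835.7 kN → block shear.

835.7 kN (block shear governs)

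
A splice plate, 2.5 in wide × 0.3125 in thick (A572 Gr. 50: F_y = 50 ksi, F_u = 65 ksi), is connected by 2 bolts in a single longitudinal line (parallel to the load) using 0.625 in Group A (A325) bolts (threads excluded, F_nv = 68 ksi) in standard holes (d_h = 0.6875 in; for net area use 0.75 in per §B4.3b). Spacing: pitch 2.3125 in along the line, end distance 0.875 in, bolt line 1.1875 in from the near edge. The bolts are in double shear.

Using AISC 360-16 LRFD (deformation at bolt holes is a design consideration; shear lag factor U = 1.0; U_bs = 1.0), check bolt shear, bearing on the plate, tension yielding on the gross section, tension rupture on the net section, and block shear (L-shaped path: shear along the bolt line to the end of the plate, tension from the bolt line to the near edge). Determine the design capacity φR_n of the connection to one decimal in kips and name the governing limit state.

Bolt shear: A_b = π(0.625)²/4 = 0.3068 in². φR_n = 0.75 × 68 × 0.3068 × 2 × 2 = 62.6 kips.
Bearing (0.3125 in plate, F_u = 65 ksi): end bolts L_c = 0.875 − 0.6875/2 = 0.53125, R_n = min(1.2×0.53125×0.3125×65, 2.4×0.625×0.3125×65) = 12.949 kips/bolt; interior L_c = 2.3125 − 0.6875 = 1.625, R_n = 30.469 kips/bolt. φR_n = 0.75 × (1×12.949 + 1×30.469) = 32.6 kips.
Tension yield (gross): A_g = 2.5×0.3125 = 0.78125 in². φR_n = 0.90 × 50 × 0.78125 = 35.2 kips.
Tension rupture (net): A_n = (2.5 − 1×0.75)×0.3125 = 0.54688 in² (U = 1.0, A_e = A_n). φR_n = 0.75 × 65 × 0.54688 = 26.7 kips.
Block shear: shear path 1×[0.875+1×2.3125] = 1×3.1875 in, A_gv = 0.99609, A_nv = 1×(3.1875 − 1.5×0.75)×0.3125 = 0.64453 in²; tension to near edge: (1.1875 − 0.5×0.75)×0.3125 = 0.25391 in². R_n = min(0.6×65×0.64453, 0.6×50×0.99609) + 1.0×65×0.25391 = min(25.137, 29.883) + 16.504 = 41.641 kips. φR_n = 0.75 × 41.641 = 31.2 kips.
Governing: min(62.6, 32.6, 35.2, 26.7, 31.2) = 26.7 kips → net-section rupture.

26.7 kips (net-section rupture governs)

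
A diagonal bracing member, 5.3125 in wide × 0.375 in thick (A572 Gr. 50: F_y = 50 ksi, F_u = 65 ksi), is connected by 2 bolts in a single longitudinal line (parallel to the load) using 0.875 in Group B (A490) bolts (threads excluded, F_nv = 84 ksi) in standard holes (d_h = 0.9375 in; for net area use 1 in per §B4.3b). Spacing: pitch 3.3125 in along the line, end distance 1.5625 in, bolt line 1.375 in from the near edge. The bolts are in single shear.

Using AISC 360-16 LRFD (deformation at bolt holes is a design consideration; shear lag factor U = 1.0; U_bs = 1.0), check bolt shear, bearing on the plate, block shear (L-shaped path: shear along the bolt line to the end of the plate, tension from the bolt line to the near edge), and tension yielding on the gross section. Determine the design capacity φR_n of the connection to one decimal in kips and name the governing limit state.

Bolt shear: A_b = π(0.875)²/4 = 0.60132 in². φR_n = 0.75 × 84 × 0.60132 × 2 × 1 = 75.8 kips.
Bearing (0.375 in plate, F_u = 65 ksi): end bolts L_c = 1.5625 − 0.9375/2 = 1.09375, R_n = min(1.2×1.09375×0.375×65, 2.4×0.875×0.375×65) = 31.992 kips/bolt; interior L_c = 3.3125 − 0.9375 = 2.375, R_n = 51.188 kips/bolt. φR_n = 0.75 × (1×31.992 + 1×51.188) = 62.4 kips.
Block shear: shear path 1×[1.5625+1×3.3125] = 1×4.875 in, A_gv = 1.8281, A_nv = 1×(4.875 − 1.5×1)×0.375 = 1.2656 in²; tension to near edge: (1.375 − 0.5×1)×0.375 = 0.32813 in². R_n = min(0.6×65×1.2656, 0.6×50×1.8281) + 1.0×65×0.32813 = min(49.358, 54.843) + 21.328 = 70.686 kips. φR_n = 0.75 × 70.686 = 53.0 kips.
Tension yield (gross): A_g = 5.3125×0.375 = 1.9922 in². φR_n = 0.90 × 50 × 1.9922 = 89.6 kips.
Governing: min(75.8, 62.4, 53.0, 89.6) = 53.0 kips → block shear.

53.0 kips (block shear governs)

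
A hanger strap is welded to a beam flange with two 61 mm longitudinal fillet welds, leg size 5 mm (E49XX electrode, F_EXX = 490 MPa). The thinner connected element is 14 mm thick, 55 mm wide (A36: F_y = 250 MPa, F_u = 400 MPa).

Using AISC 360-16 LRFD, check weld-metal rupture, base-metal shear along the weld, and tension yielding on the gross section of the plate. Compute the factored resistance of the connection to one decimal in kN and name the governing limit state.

95.1 kN (weld metal governs)

Weld metal: throat = 0.707×5 = 3.535 mm, L = 2×61 = 122 mm. φR_n = 0.75 × 0.6 × 490 × 3.535 × 122 = 95.1 kN.
Base metal shear (14 mm plate): yield φR_n = 1.0×0.6×250×14×122 = 256.2 kN; rupture φR_n = 0.75×0.6×400×14×122 = 307.4 kN; take 256.2 kN (yield).
Tension yield (gross): A_g = 55×14 = 770 mm². φR_n = 0.90 × 250 × 770 = 173.3 kN.
Governing: min(95.1, 256.2, 173.3) = 95.1 kN → weld metal.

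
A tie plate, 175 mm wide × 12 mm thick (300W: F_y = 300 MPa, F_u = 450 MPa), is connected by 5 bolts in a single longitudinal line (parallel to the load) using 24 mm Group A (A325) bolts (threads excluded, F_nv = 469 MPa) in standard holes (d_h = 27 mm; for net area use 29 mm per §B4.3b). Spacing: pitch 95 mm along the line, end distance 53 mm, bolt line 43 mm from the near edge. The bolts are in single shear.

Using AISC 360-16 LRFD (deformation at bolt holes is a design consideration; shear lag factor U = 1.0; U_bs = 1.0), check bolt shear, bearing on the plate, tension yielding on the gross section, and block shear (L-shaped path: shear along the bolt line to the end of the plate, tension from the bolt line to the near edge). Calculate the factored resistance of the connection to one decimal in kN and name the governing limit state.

Bolt shear: A_b = π(24)²/4 = 452.39 mm². φR_n = 0.75 × 469 × 452.39 × 5 × 1 = 795.6 kN.
Bearing (12 mm plate, F_u = 450 MPa): end bolts L_c = 53 − 27/2 = 39.5, R_n = min(1.2×39.5×12×450, 2.4×24×12×450) = 255.96 kN/bolt; interior L_c = 95 − 27 = 68, R_n = 311.04 kN/bolt. φR_n = 0.75 × (1×255.96 + 4×311.04) = 1125.1 kN.
Tension yield (gross): A_g = 175×12 = 2100 mm². φR_n = 0.90 × 300 × 2100 = 567.0 kN.
Block shear: shear path 1×[53+4×95] = 1×433 mm, A_gv = 5196, A_nv = 1×(433 − 4.5×29)×12 = 3630 mm²; tension to near edge: (43 − 0.5×29)×12 = 342 mm². R_n = min(0.6×450×3630, 0.6×300×5196) + 1.0×450×342 = min(980.1, 935.28) + 153.9 = 1089.2 kN. φR_n = 0.75 × 1089.2 = 816.9 kN.
Governing: min(795.6, 1125.1, 567.0, 816.9) = 567.0 kN → gross-section yield.

567.0 kN (gross-section yield governs)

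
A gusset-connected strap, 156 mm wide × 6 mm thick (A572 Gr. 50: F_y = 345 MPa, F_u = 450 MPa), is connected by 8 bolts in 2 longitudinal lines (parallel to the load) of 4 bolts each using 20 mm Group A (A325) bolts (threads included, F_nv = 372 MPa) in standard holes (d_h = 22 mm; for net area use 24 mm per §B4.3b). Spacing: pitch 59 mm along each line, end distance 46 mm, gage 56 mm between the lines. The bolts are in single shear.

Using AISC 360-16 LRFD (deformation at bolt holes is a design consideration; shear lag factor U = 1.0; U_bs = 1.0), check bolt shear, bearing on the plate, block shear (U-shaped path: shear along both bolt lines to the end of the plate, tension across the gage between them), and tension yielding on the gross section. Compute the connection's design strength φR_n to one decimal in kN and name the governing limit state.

Bolt shear: A_b = π(20)²/4 = 314.16 mm². φR_n = 0.75 × 372 × 314.16 × 8 × 1 = 701.2 kN.
Bearing (6 mm plate, F_u = 450 MPa): end bolts L_c = 46 − 22/2 = 35, R_n = min(1.2×35×6×450, 2.4×20×6×450) = 113.4 kN/bolt; interior L_c = 59 − 22 = 37, R_n = 119.88 kN/bolt. φR_n = 0.75 × (2×113.4 + 6×119.88) = 709.6 kN.
Block shear: shear path 2×[46+3×59] = 2×223 mm, A_gv = 2676, A_nv = 2×(223 − 3.5×24)×6 = 1668 mm²; tension across gage: (56 − 1×24)×6 = 192 mm². R_n = min(0.6×450×1668, 0.6×345×2676) + 1.0×450×192 = min(450.36, 553.93) + 86.4 = 536.76 kN. φR_n = 0.75 × 536.76 = 402.6 kN.
Tension yield (gross): A_g = 156×6 = 936 mm². φR_n = 0.90 × 345 × 936 = 290.6 kN.
Governing: min(701.2, 709.6, 402.6, 290.6) = 290.6 kN → gross-section yield.

290.6 kN (gross-section yield governs)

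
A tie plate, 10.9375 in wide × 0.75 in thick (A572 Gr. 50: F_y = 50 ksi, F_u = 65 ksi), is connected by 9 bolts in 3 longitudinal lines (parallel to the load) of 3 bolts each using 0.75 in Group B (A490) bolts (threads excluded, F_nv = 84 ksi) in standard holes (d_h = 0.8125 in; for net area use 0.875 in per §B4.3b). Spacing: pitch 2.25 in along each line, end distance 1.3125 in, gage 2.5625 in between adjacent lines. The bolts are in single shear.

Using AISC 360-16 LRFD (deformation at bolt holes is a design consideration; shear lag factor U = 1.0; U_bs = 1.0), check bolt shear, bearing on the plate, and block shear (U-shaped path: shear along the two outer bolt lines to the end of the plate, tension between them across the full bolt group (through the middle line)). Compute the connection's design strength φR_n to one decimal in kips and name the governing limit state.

Bolt shear: A_b = π(0.75)²/4 = 0.44179 in². φR_n = 0.75 × 84 × 0.44179 × 9 × 1 = 250.5 kips.
Bearing (0.75 in plate, F_u = 65 ksi): end bolts L_c = 1.3125 − 0.8125/2 = 0.90625, R_n = min(1.2×0.90625×0.75×65, 2.4×0.75×0.75×65) = 53.016 kips/bolt; interior L_c = 2.25 − 0.8125 = 1.4375, R_n = 84.094 kips/bolt. φR_n = 0.75 × (3×53.016 + 6×84.094) = 497.7 kips.
Block shear: shear path 2×[1.3125+2×2.25] = 2×5.8125 in, A_gv = 8.7188, A_nv = 2×(5.8125 − 2.5×0.875)×0.75 = 5.4375 in²; tension across gage: (5.125 − 2×0.875)×0.75 = 2.5313 in². R_n = min(0.6×65×5.4375, 0.6×50×8.7188) + 1.0×65×2.5313 = min(212.06, 261.56) + 164.53 = 376.59 kips. φR_n = 0.75 × 376.59 = 282.4 kips.
Governing: min(250.5, 497.7, 282.4) = 250.5 kips → bolt shear.

250.5 kips (bolt shear governs)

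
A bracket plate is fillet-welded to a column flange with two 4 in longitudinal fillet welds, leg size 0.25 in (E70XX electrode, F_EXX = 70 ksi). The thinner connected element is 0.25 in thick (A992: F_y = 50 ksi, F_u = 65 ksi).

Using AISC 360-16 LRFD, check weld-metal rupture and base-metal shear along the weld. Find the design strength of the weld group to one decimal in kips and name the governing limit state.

44.5 kips (weld metal governs)

Weld metal: throat = 0.707×0.25 = 0.17675 in, L = 2×4 = 8 in. φR_n = 0.75 × 0.6 × 70 × 0.17675 × 8 = 44.5 kips.
Base metal shear (0.25 in plate): yield φR_n = 1.0×0.6×50×0.25×8 = 60.0 kips; rupture φR_n = 0.75×0.6×65×0.25×8 = 58.5 kips; take 58.5 kips (rupture).
Governing: min(44.5, 58.5) = 44.5 kips → weld metal.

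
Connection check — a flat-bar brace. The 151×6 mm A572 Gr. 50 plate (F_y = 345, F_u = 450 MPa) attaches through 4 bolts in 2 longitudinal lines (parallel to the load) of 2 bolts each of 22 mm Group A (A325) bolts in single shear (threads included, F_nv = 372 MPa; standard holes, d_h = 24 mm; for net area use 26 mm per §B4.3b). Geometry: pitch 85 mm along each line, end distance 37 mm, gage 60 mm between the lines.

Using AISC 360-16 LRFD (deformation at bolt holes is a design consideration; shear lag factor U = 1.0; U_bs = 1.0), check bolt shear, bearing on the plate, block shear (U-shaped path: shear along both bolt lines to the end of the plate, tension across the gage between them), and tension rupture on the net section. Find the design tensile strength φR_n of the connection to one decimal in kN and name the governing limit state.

Bolt shear: A_b = π(22)²/4 = 380.13 mm². φR_n = 0.75 × 372 × 380.13 × 4 × 1 = 424.2 kN.
Bearing (6 mm plate, F_u = 450 MPa): end bolts L_c = 37 − 24/2 = 25, R_n = min(1.2×25×6×450, 2.4×22×6×450) = 81 kN/bolt; interior L_c = 85 − 24 = 61, R_n = 142.56 kN/bolt. φR_n = 0.75 × (2×81 + 2×142.56) = 335.3 kN.
Block shear: shear path 2×[37+1×85] = 2×122 mm, A_gv = 1464, A_nv = 2×(122 − 1.5×26)×6 = 996 mm²; tension across gage: (60 − 1×26)×6 = 204 mm². R_n = min(0.6×450×996, 0.6×345×1464) + 1.0×450×204 = min(268.92, 303.05) + 91.8 = 360.72 kN. φR_n = 0.75 × 360.72 = 270.5 kN.
Tension rupture (net): A_n = (151 − 2×26)×6 = 594 mm² (U = 1.0, A_e = A_n). φR_n = 0.75 × 450 × 594 = 200.5 kN.
Governing: min(424.2, 335.3, 270.5, 200.5) = 200.5 kN → net-section rupture.

200.5 kN (net-section rupture governs)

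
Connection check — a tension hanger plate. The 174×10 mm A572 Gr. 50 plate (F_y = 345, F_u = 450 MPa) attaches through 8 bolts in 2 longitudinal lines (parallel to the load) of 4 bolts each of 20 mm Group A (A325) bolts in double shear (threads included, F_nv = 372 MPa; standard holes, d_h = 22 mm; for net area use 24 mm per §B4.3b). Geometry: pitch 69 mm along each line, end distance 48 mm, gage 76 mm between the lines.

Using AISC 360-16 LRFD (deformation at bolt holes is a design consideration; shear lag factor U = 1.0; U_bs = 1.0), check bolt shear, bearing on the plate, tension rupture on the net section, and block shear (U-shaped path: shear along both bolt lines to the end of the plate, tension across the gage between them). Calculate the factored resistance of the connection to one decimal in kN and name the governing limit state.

Bolt shear: A_b = π(20)²/4 = 314.16 mm². φR_n = 0.75 × 372 × 314.16 × 8 × 2 = 1402.4 kN.
Bearing (10 mm plate, F_u = 450 MPa): end bolts L_c = 48 − 22/2 = 37, R_n = min(1.2×37×10×450, 2.4×20×10×450) = 199.8 kN/bolt; interior L_c = 69 − 22 = 47, R_n = 216 kN/bolt. φR_n = 0.75 × (2×199.8 + 6×216) = 1271.7 kN.
Tension rupture (net): A_n = (174 − 2×24)×10 = 1260 mm² (U = 1.0, A_e = A_n). φR_n = 0.75 × 450 × 1260 = 425.3 kN.
Block shear: shear path 2×[48+3×69] = 2×255 mm, A_gv = 5100, A_nv = 2×(255 − 3.5×24)×10 = 3420 mm²; tension across gage: (76 − 1×24)×10 = 520 mm². R_n = min(0.6×450×3420, 0.6×345×5100) + 1.0×450×520 = min(923.4, 1055.7) + 234 = 1157.4 kN. φR_n = 0.75 × 1157.4 = 868.1 kN.
Governing: min(1402.4, 1271.7, 425.3, 868.1) = 425.3 kN → net-section rupture.

425.3 kN (net-section rupture governs)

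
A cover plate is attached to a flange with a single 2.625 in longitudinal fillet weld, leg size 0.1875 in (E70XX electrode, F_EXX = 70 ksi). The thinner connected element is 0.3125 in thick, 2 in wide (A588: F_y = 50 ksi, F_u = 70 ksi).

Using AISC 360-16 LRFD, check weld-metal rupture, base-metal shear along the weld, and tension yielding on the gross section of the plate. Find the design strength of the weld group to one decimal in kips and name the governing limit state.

Weld metal: throat = 0.707×0.1875 = 0.13256 in, L = 2.625 in. φR_n = 0.75 × 0.6 × 70 × 0.13256 × 2.625 = 11.0 kips.
Base metal shear (0.3125 in plate): yield φR_n = 1.0×0.6×50×0.3125×2.625 = 24.6 kips; rupture φR_n = 0.75×0.6×70×0.3125×2.625 = 25.8 kips; take 24.6 kips (yield).
Tension yield (gross): A_g = 2×0.3125 = 0.625 in². φR_n = 0.90 × 50 × 0.625 = 28.1 kips.
Governing: min(11.0, 24.6, 28.1) = 11.0 kips → weld metal.

11.0 kips (weld metal governs)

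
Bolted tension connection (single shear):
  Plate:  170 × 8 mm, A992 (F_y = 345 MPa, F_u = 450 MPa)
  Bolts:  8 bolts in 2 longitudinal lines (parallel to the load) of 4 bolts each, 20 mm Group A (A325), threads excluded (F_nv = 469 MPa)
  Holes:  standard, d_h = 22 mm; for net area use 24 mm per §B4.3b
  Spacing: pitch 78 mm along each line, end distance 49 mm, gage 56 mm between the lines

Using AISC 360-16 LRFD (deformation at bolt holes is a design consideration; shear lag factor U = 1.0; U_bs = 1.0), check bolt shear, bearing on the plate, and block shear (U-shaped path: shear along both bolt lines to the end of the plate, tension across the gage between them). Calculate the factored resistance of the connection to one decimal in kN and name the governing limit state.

Bolt shear: A_b = π(20)²/4 = 314.16 mm². φR_n = 0.75 × 469 × 314.16 × 8 × 1 = 884.0 kN.
Bearing (8 mm plate, F_u = 450 MPa): end bolts L_c = 49 − 22/2 = 38, R_n = min(1.2×38×8×450, 2.4×20×8×450) = 164.16 kN/bolt; interior L_c = 78 − 22 = 56, R_n = 172.8 kN/bolt. φR_n = 0.75 × (2×164.16 + 6×172.8) = 1023.8 kN.
Block shear: shear path 2×[49+3×78] = 2×283 mm, A_gv = 4528, A_nv = 2×(283 − 3.5×24)×8 = 3184 mm²; tension across gage: (56 − 1×24)×8 = 256 mm². R_n = min(0.6×450×3184, 0.6×345×4528) + 1.0×450×256 = min(859.68, 937.3) + 115.2 = 974.88 kN. φR_n = 0.75 × 974.88 = 731.2 kN.
Governing: min(884.0, 1023.8, 731.2) = 731.2 kN → block shear.

731.2 kN (block shear governs)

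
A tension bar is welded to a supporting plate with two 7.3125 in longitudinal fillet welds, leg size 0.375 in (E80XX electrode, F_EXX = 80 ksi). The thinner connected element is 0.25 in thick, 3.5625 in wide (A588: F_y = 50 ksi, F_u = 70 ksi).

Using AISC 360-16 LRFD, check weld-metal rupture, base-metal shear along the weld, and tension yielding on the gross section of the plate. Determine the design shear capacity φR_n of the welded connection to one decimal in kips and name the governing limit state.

40.1 kips (gross-section yield governs)

Weld metal: throat = 0.707×0.375 = 0.26513 in, L = 2×7.3125 = 14.625 in. φR_n = 0.75 × 0.6 × 80 × 0.26513 × 14.625 = 139.6 kips.
Base metal shear (0.25 in plate): yield φR_n = 1.0×0.6×50×0.25×14.625 = 109.7 kips; rupture φR_n = 0.75×0.6×70×0.25×14.625 = 115.2 kips; take 109.7 kips (yield).
Tension yield (gross): A_g = 3.5625×0.25 = 0.89063 in². φR_n = 0.90 × 50 × 0.89063 = 40.1 kips.
Governing: min(139.6, 109.7, 40.1) = 40.1 kips → gross-section yield.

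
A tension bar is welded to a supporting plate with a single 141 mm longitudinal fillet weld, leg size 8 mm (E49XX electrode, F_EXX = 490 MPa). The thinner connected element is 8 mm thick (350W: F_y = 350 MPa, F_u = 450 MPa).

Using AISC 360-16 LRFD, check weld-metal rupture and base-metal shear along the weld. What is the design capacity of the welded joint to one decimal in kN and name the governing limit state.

Weld metal: throat = 0.707×8 = 5.656 mm, L = 141 mm. φR_n = 0.75 × 0.6 × 490 × 5.656 × 141 = 175.8 kN.
Base metal shear (8 mm plate): yield φR_n = 1.0×0.6×350×8×141 = 236.9 kN; rupture φR_n = 0.75×0.6×450×8×141 = 228.4 kN; take 228.4 kN (rupture).
Governing: min(175.8, 228.4) = 175.8 kN → weld metal.

175.8 kN (weld metal governs)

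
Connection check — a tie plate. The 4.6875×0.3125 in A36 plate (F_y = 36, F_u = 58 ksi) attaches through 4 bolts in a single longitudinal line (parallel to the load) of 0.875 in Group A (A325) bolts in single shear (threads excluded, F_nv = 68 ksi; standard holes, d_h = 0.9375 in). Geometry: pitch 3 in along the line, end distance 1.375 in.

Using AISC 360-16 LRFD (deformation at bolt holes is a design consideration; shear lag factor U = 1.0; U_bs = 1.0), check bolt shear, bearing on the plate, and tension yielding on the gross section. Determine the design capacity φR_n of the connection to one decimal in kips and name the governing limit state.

Bolt shear: A_b = π(0.875)²/4 = 0.60132 in². φR_n = 0.75 × 68 × 0.60132 × 4 × 1 = 122.7 kips.
Bearing (0.3125 in plate, F_u = 58 ksi): end bolts L_c = 1.375 − 0.9375/2 = 0.90625, R_n = min(1.2×0.90625×0.3125×58, 2.4×0.875×0.3125×58) = 19.711 kips/bolt; interior L_c = 3 − 0.9375 = 2.0625, R_n = 38.063 kips/bolt. φR_n = 0.75 × (1×19.711 + 3×38.063) = 100.4 kips.
Tension yield (gross): A_g = 4.6875×0.3125 = 1.4648 in². φR_n = 0.90 × 36 × 1.4648 = 47.5 kips.
Governing: min(122.7, 100.4, 47.5) = 47.5 kips → gross-section yield.

47.5 kips (gross-section yield governs)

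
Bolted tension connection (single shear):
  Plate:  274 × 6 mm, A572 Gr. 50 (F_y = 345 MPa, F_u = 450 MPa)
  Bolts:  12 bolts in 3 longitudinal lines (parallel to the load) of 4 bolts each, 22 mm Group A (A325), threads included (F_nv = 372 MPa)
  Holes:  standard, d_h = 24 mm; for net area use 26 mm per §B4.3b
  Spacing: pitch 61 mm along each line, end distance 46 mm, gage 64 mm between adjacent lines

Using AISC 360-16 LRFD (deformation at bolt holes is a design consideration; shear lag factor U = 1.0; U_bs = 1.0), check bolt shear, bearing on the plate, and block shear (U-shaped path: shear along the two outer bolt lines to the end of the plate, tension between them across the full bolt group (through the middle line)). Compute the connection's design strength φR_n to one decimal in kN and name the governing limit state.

489.2 kN (block shear governs)

Bolt shear: A_b = π(22)²/4 = 380.13 mm². φR_n = 0.75 × 372 × 380.13 × 12 × 1 = 1272.7 kN.
Bearing (6 mm plate, F_u = 450 MPa): end bolts L_c = 46 − 24/2 = 34, R_n = min(1.2×34×6×450, 2.4×22×6×450) = 110.16 kN/bolt; interior L_c = 61 − 24 = 37, R_n = 119.88 kN/bolt. φR_n = 0.75 × (3×110.16 + 9×119.88) = 1057.1 kN.
Block shear: shear path 2×[46+3×61] = 2×229 mm, A_gv = 2748, A_nv = 2×(229 − 3.5×26)×6 = 1656 mm²; tension across gage: (128 − 2×26)×6 = 456 mm². R_n = min(0.6×450×1656, 0.6×345×2748) + 1.0×450×456 = min(447.12, 568.84) + 205.2 = 652.32 kN. φR_n = 0.75 × 652.32 = 489.2 kN.
Governing: min(1272.7, 1057.1, 489.2) = 489.2 kN → block shear.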